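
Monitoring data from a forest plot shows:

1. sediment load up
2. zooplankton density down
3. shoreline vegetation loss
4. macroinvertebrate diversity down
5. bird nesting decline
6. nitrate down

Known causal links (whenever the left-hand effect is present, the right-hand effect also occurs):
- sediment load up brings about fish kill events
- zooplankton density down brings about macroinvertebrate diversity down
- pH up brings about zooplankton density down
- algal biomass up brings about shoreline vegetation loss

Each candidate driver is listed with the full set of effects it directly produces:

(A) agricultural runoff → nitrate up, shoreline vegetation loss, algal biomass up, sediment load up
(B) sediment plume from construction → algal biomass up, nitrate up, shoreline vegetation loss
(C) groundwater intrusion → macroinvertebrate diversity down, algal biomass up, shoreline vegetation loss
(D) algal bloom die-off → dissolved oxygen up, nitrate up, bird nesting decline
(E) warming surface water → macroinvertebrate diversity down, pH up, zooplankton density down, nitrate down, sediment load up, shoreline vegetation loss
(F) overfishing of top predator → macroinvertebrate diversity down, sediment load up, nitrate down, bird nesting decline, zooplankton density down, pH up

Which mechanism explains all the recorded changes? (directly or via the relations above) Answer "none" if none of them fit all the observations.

Per-candidate check:
(A) agricultural runoff — fails on zooplankton density down, macroinvertebrate diversity down, bird nesting decline, nitrate down (predicts nitrate up, not nitrate down)
(B) sediment plume from construction — sediment load up NO; zooplankton density down NO; shoreline vegetation loss yes; macroinvertebrate diversity down NO; bird nesting decline NO; nitrate down NO
(C) groundwater intrusion — sediment load up NO; zooplankton density down NO; shoreline vegetation loss yes; macroinvertebrate diversity down yes; bird nesting decline NO; nitrate down NO
(D) algal bloom die-off — fails on sediment load up, zooplankton density down, shoreline vegetation loss, macroinvertebrate diversity down, nitrate down (predicts nitrate up, not nitrate down)
(E) warming surface water — sediment load up yes; zooplankton density down yes; shoreline vegetation loss yes; macroinvertebrate diversity down yes; bird nesting decline NO; nitrate down yes
(F) overfishing of top predator — sediment load up yes; zooplankton density down yes; shoreline vegetation loss NO; macroinvertebrate diversity down yes; bird nesting decline yes; nitrate down yes
No candidate is consistent with all observations.

none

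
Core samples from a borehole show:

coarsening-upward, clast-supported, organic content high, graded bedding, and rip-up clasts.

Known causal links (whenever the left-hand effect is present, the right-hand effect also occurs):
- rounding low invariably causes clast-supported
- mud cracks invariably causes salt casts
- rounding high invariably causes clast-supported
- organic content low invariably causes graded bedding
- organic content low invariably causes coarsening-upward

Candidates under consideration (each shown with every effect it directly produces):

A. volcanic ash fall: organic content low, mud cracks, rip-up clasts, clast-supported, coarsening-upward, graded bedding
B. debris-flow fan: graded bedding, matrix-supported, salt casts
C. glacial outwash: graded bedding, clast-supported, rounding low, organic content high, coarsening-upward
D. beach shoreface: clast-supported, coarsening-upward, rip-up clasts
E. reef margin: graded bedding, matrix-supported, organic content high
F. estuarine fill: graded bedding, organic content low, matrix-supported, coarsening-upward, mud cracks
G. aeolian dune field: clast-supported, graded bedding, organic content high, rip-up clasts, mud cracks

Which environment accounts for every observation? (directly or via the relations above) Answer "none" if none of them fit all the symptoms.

none

Testing each hypothesis:
(A) volcanic ash fall — fails on organic content high (predicts organic content low, not organic content high)
(B) debris-flow fan — fails on coarsening-upward, clast-supported, organic content high, rip-up clasts (predicts matrix-supported, not clast-supported)
(C) glacial outwash — coarsening-upward match; clast-supported match; organic content high match; graded bedding match; rip-up clasts miss
(D) beach shoreface — coarsening-upward match; clast-supported match; organic content high miss; graded bedding miss; rip-up clasts match
(E) reef margin — fails on coarsening-upward, clast-supported, rip-up clasts (predicts matrix-supported, not clast-supported)
(F) estuarine fill — fails on clast-supported, organic content high, rip-up clasts (predicts matrix-supported, not clast-supported; predicts organic content low, not organic content high)
(G) aeolian dune field — coarsening-upward miss; clast-supported match; organic content high match; graded bedding match; rip-up clasts match
No candidate is consistent with all observations.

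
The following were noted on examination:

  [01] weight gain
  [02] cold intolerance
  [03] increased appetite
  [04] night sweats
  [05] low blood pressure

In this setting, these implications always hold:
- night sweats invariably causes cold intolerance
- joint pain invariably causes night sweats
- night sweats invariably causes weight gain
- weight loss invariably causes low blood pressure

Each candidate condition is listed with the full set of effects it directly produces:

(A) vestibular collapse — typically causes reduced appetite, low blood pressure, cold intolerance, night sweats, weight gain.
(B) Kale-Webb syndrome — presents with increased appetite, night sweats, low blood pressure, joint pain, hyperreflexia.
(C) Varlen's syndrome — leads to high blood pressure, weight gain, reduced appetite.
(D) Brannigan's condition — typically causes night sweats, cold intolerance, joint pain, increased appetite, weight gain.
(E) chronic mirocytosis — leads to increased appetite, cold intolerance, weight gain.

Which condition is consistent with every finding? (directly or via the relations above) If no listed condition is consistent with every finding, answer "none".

B

Per-candidate check:
(A) vestibular collapse — fails on increased appetite (predicts reduced appetite, not increased appetite)
(B) Kale-Webb syndrome — weight gain + (by night sweats → weight gain); cold intolerance + (by night sweats → cold intolerance); increased appetite +; night sweats +; low blood pressure +
(C) Varlen's syndrome — weight gain +; cold intolerance -; increased appetite -; night sweats -; low blood pressure -
(D) Brannigan's condition — weight gain +; cold intolerance +; increased appetite +; night sweats +; low blood pressure -
(E) chronic mirocytosis — does not account for night sweats, low blood pressure
(B) alone accounts for all the evidence.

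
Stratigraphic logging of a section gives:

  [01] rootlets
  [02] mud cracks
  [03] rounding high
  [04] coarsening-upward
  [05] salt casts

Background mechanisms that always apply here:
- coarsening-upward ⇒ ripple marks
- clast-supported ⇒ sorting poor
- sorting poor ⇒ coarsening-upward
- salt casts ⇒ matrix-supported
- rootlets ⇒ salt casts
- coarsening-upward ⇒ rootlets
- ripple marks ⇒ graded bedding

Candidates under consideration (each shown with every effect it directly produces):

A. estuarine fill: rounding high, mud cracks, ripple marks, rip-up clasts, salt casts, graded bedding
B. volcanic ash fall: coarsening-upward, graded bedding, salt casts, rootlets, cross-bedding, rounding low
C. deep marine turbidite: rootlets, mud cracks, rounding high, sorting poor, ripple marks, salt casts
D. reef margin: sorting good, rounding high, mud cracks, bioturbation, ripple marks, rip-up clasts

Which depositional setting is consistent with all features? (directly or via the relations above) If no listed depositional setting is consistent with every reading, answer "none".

Per-candidate check:
(A) estuarine fill — does not account for rootlets, coarsening-upward
(B) volcanic ash fall — rootlets ✓; mud cracks ✗; rounding high ✗; coarsening-upward ✓; salt casts ✓
(C) deep marine turbidite — accounts for every observation (coarsening-upward by sorting poor → coarsening-upward)
(D) reef margin — rootlets ✗; mud cracks ✓; rounding high ✓; coarsening-upward ✗; salt casts ✗
(C) alone accounts for all the evidence.

C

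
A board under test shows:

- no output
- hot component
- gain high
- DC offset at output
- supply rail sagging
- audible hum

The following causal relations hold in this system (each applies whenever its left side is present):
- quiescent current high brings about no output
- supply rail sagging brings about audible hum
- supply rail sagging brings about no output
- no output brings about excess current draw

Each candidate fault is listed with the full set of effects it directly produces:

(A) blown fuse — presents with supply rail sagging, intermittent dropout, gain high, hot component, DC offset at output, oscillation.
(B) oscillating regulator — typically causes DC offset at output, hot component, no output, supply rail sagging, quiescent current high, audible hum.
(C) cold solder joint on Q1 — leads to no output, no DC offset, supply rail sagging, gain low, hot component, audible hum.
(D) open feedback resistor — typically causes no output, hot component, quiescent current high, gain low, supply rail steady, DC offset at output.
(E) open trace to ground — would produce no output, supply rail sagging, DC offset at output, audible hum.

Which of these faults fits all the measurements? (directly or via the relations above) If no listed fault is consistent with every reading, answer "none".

For each candidate, compare predicted effects to what was observed:
(A) blown fuse — accounts for every observation (no output via supply rail sagging → no output)
(B) oscillating regulator — no output +; hot component +; gain high -; DC offset at output +; supply rail sagging +; audible hum +
(C) cold solder joint on Q1 — fails on gain high, DC offset at output (predicts gain low, not gain high; predicts no DC offset, not DC offset at output)
(D) open feedback resistor — no output +; hot component +; gain high -; DC offset at output +; supply rail sagging -; audible hum -
(E) open trace to ground — does not account for hot component, gain high
Only (A) is consistent with every observation.

A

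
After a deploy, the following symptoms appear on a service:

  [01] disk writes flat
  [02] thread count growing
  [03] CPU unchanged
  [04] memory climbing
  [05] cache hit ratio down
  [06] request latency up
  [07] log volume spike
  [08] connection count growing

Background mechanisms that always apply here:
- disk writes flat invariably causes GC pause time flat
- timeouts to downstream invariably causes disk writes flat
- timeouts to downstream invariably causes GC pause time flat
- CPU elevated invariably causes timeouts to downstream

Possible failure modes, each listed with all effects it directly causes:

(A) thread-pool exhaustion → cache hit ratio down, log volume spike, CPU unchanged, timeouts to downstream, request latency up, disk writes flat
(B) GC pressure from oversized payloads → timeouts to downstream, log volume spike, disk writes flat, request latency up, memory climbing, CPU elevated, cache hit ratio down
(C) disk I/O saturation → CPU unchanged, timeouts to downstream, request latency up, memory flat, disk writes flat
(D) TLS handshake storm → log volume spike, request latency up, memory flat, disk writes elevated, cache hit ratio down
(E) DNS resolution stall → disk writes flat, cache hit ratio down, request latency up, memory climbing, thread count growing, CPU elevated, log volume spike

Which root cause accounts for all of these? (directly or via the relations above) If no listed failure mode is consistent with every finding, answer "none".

Testing each hypothesis:
(A) thread-pool exhaustion — disk writes flat yes; thread count growing NO; CPU unchanged yes; memory climbing NO; cache hit ratio down yes; request latency up yes; log volume spike yes; connection count growing NO
(B) GC pressure from oversized payloads — disk writes flat yes; thread count growing NO; CPU unchanged NO; memory climbing yes; cache hit ratio down yes; request latency up yes; log volume spike yes; connection count growing NO
(C) disk I/O saturation — fails on thread count growing, memory climbing, cache hit ratio down, log volume spike, connection count growing (predicts memory flat, not memory climbing)
(D) TLS handshake storm — fails on disk writes flat, thread count growing, CPU unchanged, memory climbing, connection count growing (predicts disk writes elevated, not disk writes flat; predicts memory flat, not memory climbing)
(E) DNS resolution stall — disk writes flat yes; thread count growing yes; CPU unchanged NO; memory climbing yes; cache hit ratio down yes; request latency up yes; log volume spike yes; connection count growing NO
None of the listed candidates fits everything.

none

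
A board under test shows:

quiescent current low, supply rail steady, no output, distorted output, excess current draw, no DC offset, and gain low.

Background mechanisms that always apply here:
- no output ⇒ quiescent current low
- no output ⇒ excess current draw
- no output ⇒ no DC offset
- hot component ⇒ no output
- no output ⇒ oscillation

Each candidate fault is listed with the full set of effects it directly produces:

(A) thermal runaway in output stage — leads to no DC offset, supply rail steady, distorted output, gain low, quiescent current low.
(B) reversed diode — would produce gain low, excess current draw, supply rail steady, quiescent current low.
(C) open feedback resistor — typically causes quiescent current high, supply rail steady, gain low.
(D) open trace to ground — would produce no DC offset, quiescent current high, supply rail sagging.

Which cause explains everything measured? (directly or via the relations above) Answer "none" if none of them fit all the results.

none

Testing each hypothesis:
(A) thermal runaway in output stage — quiescent current low match; supply rail steady match; no output miss; distorted output match; excess current draw miss; no DC offset match; gain low match
(B) reversed diode — quiescent current low match; supply rail steady match; no output miss; distorted output miss; excess current draw match; no DC offset miss; gain low match
(C) open feedback resistor — fails on quiescent current low, no output, distorted output, excess current draw, no DC offset (predicts quiescent current high, not quiescent current low)
(D) open trace to ground — quiescent current low miss; supply rail steady miss; no output miss; distorted output miss; excess current draw miss; no DC offset match; gain low miss
None of the listed candidates fits everything.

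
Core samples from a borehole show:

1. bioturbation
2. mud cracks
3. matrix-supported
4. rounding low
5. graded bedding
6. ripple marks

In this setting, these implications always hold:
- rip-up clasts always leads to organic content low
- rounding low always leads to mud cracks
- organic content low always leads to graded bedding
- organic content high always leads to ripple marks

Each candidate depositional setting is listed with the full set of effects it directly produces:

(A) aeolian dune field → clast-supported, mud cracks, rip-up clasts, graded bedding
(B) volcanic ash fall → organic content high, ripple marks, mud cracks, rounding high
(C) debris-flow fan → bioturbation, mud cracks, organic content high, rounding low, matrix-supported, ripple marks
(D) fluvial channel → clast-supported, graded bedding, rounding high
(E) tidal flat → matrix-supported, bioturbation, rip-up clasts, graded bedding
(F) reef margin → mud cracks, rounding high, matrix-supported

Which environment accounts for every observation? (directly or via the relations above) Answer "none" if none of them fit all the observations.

none

Per-candidate check:
(A) aeolian dune field — fails on bioturbation, matrix-supported, rounding low, ripple marks (predicts clast-supported, not matrix-supported)
(B) volcanic ash fall — bioturbation NO; mud cracks yes; matrix-supported NO; rounding low NO; graded bedding NO; ripple marks yes
(C) debris-flow fan — does not account for graded bedding
(D) fluvial channel — fails on bioturbation, mud cracks, matrix-supported, rounding low, ripple marks (predicts clast-supported, not matrix-supported; predicts rounding high, not rounding low)
(E) tidal flat — does not account for mud cracks, rounding low, ripple marks
(F) reef margin — bioturbation NO; mud cracks yes; matrix-supported yes; rounding low NO; graded bedding NO; ripple marks NO
No candidate is consistent with all observations.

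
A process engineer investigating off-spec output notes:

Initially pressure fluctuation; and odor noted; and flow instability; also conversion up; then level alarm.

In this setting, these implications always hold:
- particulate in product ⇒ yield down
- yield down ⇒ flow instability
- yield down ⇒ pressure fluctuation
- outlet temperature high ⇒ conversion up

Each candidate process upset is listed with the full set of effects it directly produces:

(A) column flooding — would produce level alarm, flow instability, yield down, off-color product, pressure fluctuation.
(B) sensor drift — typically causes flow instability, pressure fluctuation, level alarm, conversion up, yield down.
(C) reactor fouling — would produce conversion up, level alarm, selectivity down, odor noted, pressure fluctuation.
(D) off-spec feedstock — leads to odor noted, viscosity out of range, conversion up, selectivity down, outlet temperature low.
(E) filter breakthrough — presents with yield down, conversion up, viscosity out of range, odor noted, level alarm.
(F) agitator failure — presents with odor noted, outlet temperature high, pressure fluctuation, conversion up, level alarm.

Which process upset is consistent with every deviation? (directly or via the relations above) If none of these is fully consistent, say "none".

For each candidate, compare predicted effects to what was observed:
(A) column flooding — does not account for odor noted, conversion up
(B) sensor drift — pressure fluctuation match; odor noted miss; flow instability match; conversion up match; level alarm match
(C) reactor fouling — pressure fluctuation match; odor noted match; flow instability miss; conversion up match; level alarm match
(D) off-spec feedstock — pressure fluctuation miss; odor noted match; flow instability miss; conversion up match; level alarm miss
(E) filter breakthrough — accounts for every observation (pressure fluctuation by yield down → pressure fluctuation)
(F) agitator failure — pressure fluctuation match; odor noted match; flow instability miss; conversion up match; level alarm match
Only (E) is consistent with every observation.

E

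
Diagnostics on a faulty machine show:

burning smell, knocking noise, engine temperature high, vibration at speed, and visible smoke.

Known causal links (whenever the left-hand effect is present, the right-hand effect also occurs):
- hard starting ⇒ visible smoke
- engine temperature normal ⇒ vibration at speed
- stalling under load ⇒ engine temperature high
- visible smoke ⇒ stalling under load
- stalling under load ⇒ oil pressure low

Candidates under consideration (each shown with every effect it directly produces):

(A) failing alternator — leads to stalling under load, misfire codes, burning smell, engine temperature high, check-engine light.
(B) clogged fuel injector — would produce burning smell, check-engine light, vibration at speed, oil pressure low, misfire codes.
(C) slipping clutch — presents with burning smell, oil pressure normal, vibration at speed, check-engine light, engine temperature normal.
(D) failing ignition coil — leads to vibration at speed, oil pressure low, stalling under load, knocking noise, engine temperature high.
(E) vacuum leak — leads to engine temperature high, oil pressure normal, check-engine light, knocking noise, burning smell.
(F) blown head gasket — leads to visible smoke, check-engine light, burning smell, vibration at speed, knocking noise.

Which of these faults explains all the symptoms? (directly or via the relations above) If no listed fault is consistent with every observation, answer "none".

F

Testing each hypothesis:
(A) failing alternator — does not account for knocking noise, vibration at speed, visible smoke
(B) clogged fuel injector — burning smell match; knocking noise miss; engine temperature high miss; vibration at speed match; visible smoke miss
(C) slipping clutch — fails on knocking noise, engine temperature high, visible smoke (predicts engine temperature normal, not engine temperature high)
(D) failing ignition coil — burning smell miss; knocking noise match; engine temperature high match; vibration at speed match; visible smoke miss
(E) vacuum leak — does not account for vibration at speed, visible smoke
(F) blown head gasket — accounts for every observation (engine temperature high through visible smoke → stalling under load → engine temperature high)
(F) is the only candidate with no mismatches.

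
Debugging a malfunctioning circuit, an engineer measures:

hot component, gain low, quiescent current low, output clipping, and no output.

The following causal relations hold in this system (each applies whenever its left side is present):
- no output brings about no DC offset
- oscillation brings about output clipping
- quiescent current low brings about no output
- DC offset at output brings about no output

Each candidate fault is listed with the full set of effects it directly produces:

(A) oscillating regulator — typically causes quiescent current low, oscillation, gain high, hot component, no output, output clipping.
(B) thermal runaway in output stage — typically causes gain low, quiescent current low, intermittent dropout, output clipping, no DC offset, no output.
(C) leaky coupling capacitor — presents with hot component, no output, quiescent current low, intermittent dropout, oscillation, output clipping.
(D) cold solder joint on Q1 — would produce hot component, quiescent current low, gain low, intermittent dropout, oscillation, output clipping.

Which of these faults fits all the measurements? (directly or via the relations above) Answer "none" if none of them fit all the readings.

D

Testing each hypothesis:
(A) oscillating regulator — fails on gain low (predicts gain high, not gain low)
(B) thermal runaway in output stage — hot component -; gain low +; quiescent current low +; output clipping +; no output +
(C) leaky coupling capacitor — hot component +; gain low -; quiescent current low +; output clipping +; no output +
(D) cold solder joint on Q1 — accounts for every observation (no output by quiescent current low → no output)
(D) is the only candidate with no mismatches.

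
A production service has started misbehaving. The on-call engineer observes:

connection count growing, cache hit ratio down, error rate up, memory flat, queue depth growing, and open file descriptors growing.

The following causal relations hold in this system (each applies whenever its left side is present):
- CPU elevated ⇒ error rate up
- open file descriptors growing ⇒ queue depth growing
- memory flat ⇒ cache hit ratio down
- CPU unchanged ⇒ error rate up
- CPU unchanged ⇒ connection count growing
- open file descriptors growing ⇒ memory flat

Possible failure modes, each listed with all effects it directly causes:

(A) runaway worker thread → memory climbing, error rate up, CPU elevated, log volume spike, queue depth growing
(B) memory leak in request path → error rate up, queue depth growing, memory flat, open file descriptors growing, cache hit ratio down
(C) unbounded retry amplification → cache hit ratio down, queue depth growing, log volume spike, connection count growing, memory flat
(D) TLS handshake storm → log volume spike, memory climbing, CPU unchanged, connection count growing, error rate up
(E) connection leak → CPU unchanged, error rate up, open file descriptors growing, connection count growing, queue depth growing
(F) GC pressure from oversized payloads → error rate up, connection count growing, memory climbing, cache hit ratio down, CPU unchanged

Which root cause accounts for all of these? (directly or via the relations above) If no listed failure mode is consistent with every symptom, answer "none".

Testing each hypothesis:
(A) runaway worker thread — fails on connection count growing, cache hit ratio down, memory flat, open file descriptors growing (predicts memory climbing, not memory flat)
(B) memory leak in request path — does not account for connection count growing
(C) unbounded retry amplification — connection count growing +; cache hit ratio down +; error rate up -; memory flat +; queue depth growing +; open file descriptors growing -
(D) TLS handshake storm — fails on cache hit ratio down, memory flat, queue depth growing, open file descriptors growing (predicts memory climbing, not memory flat)
(E) connection leak — connection count growing +; cache hit ratio down + (through open file descriptors growing → memory flat → cache hit ratio down); error rate up +; memory flat + (through open file descriptors growing → memory flat); queue depth growing +; open file descriptors growing +
(F) GC pressure from oversized payloads — fails on memory flat, queue depth growing, open file descriptors growing (predicts memory climbing, not memory flat)
(E) is the only candidate with no mismatches.

E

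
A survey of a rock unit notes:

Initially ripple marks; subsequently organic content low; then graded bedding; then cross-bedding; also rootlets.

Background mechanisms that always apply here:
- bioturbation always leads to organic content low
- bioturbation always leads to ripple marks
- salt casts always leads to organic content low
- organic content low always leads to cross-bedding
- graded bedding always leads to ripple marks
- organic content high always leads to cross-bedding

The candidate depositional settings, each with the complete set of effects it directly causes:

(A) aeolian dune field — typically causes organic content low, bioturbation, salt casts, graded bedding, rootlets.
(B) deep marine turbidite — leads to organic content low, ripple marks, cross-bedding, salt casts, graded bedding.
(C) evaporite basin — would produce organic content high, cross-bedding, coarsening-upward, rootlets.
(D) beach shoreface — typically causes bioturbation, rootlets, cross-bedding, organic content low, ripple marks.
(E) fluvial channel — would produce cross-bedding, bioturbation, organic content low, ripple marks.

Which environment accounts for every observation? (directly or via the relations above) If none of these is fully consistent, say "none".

A

Checking each candidate against the observations:
(A) aeolian dune field — ripple marks ✓ (via graded bedding → ripple marks); organic content low ✓; graded bedding ✓; cross-bedding ✓ (via organic content low → cross-bedding); rootlets ✓
(B) deep marine turbidite — does not account for rootlets
(C) evaporite basin — fails on ripple marks, organic content low, graded bedding (predicts organic content high, not organic content low)
(D) beach shoreface — does not account for graded bedding
(E) fluvial channel — ripple marks ✓; organic content low ✓; graded bedding ✗; cross-bedding ✓; rootlets ✗
(A) alone accounts for all the evidence.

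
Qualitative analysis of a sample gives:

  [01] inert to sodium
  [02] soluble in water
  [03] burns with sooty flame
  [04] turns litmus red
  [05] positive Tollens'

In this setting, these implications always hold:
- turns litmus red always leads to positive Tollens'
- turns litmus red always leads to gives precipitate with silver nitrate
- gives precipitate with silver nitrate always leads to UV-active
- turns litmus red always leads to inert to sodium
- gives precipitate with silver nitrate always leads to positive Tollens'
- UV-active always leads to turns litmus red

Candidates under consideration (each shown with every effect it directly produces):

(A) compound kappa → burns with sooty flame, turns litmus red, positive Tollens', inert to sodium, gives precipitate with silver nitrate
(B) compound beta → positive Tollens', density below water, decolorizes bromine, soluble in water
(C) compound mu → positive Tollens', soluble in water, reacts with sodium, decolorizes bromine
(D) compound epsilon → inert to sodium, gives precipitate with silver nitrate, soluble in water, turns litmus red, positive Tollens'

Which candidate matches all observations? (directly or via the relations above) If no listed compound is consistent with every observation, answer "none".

Checking each candidate against the observations:
(A) compound kappa — inert to sodium ✓; soluble in water ✗; burns with sooty flame ✓; turns litmus red ✓; positive Tollens' ✓
(B) compound beta — does not account for inert to sodium, burns with sooty flame, turns litmus red
(C) compound mu — inert to sodium ✗; soluble in water ✓; burns with sooty flame ✗; turns litmus red ✗; positive Tollens' ✓
(D) compound epsilon — does not account for burns with sooty flame
Every candidate fails on at least one observation.

none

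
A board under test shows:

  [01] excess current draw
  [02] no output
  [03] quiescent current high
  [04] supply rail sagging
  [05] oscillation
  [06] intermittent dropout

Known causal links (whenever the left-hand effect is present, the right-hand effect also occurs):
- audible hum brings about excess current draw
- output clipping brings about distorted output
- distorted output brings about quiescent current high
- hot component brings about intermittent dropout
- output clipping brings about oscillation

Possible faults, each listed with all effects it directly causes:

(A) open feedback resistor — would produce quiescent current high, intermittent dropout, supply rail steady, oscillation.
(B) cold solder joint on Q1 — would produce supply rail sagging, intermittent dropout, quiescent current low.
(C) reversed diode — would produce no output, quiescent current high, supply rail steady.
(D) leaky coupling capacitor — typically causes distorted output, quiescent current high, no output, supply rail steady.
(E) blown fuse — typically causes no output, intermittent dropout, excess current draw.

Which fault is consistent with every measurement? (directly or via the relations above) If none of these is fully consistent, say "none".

Checking each candidate against the observations:
(A) open feedback resistor — fails on excess current draw, no output, supply rail sagging (predicts supply rail steady, not supply rail sagging)
(B) cold solder joint on Q1 — fails on excess current draw, no output, quiescent current high, oscillation (predicts quiescent current low, not quiescent current high)
(C) reversed diode — excess current draw NO; no output yes; quiescent current high yes; supply rail sagging NO; oscillation NO; intermittent dropout NO
(D) leaky coupling capacitor — fails on excess current draw, supply rail sagging, oscillation, intermittent dropout (predicts supply rail steady, not supply rail sagging)
(E) blown fuse — excess current draw yes; no output yes; quiescent current high NO; supply rail sagging NO; oscillation NO; intermittent dropout yes
No candidate is consistent with all observations.

none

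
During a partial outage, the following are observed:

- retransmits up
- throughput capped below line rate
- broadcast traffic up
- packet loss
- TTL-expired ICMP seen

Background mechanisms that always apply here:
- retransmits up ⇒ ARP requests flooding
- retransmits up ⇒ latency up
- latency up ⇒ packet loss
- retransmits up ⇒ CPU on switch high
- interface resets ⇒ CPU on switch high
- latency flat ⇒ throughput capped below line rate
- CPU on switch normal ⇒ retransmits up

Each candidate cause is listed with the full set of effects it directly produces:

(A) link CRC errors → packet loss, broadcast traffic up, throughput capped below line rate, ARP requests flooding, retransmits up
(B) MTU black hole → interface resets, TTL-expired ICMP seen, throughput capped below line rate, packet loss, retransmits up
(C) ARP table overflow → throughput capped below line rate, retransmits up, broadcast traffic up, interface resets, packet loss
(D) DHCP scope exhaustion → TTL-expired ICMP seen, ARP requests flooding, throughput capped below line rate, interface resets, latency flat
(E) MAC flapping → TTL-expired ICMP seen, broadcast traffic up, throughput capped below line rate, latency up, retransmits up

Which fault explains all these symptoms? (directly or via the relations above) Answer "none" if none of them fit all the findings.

E

For each candidate, compare predicted effects to what was observed:
(A) link CRC errors — does not account for TTL-expired ICMP seen
(B) MTU black hole — retransmits up ✓; throughput capped below line rate ✓; broadcast traffic up ✗; packet loss ✓; TTL-expired ICMP seen ✓
(C) ARP table overflow — retransmits up ✓; throughput capped below line rate ✓; broadcast traffic up ✓; packet loss ✓; TTL-expired ICMP seen ✗
(D) DHCP scope exhaustion — retransmits up ✗; throughput capped below line rate ✓; broadcast traffic up ✗; packet loss ✗; TTL-expired ICMP seen ✓
(E) MAC flapping — retransmits up ✓; throughput capped below line rate ✓; broadcast traffic up ✓; packet loss ✓ (by latency up → packet loss); TTL-expired ICMP seen ✓
Only (E) is consistent with every observation.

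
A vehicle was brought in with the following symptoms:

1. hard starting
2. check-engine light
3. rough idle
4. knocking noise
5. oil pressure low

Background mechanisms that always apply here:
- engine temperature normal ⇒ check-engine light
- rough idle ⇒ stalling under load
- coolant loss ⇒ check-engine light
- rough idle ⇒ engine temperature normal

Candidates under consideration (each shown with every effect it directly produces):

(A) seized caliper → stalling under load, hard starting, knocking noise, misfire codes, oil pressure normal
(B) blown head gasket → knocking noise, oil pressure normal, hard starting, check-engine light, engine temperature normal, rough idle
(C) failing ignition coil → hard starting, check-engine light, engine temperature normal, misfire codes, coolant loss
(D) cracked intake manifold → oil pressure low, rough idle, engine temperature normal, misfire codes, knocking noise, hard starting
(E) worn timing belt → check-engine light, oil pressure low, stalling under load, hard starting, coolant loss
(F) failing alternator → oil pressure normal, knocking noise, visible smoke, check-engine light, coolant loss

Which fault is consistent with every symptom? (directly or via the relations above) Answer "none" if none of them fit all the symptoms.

Per-candidate check:
(A) seized caliper — hard starting ✓; check-engine light ✗; rough idle ✗; knocking noise ✓; oil pressure low ✗
(B) blown head gasket — fails on oil pressure low (predicts oil pressure normal, not oil pressure low)
(C) failing ignition coil — hard starting ✓; check-engine light ✓; rough idle ✗; knocking noise ✗; oil pressure low ✗
(D) cracked intake manifold — hard starting ✓; check-engine light ✓ (through engine temperature normal → check-engine light); rough idle ✓; knocking noise ✓; oil pressure low ✓
(E) worn timing belt — does not account for rough idle, knocking noise
(F) failing alternator — hard starting ✗; check-engine light ✓; rough idle ✗; knocking noise ✓; oil pressure low ✗
(D) alone accounts for all the evidence.

D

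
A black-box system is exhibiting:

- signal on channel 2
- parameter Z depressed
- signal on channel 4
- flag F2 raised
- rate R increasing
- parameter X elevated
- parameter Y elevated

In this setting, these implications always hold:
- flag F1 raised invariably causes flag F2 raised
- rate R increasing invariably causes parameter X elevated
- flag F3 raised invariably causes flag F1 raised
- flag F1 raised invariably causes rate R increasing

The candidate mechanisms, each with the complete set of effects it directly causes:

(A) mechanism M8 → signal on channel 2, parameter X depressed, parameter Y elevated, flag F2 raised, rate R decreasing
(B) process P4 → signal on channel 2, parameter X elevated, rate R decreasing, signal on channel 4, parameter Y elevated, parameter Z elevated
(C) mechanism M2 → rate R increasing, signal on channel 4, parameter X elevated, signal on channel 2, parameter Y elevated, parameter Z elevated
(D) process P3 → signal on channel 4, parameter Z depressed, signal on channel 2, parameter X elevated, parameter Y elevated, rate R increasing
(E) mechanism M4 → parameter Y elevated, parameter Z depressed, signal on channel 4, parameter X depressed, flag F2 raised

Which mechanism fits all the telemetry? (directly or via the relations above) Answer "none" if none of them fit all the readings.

Testing each hypothesis:
(A) mechanism M8 — signal on channel 2 match; parameter Z depressed miss; signal on channel 4 miss; flag F2 raised match; rate R increasing miss; parameter X elevated miss; parameter Y elevated match
(B) process P4 — signal on channel 2 match; parameter Z depressed miss; signal on channel 4 match; flag F2 raised miss; rate R increasing miss; parameter X elevated match; parameter Y elevated match
(C) mechanism M2 — signal on channel 2 match; parameter Z depressed miss; signal on channel 4 match; flag F2 raised miss; rate R increasing match; parameter X elevated match; parameter Y elevated match
(D) process P3 — signal on channel 2 match; parameter Z depressed match; signal on channel 4 match; flag F2 raised miss; rate R increasing match; parameter X elevated match; parameter Y elevated match
(E) mechanism M4 — signal on channel 2 miss; parameter Z depressed match; signal on channel 4 match; flag F2 raised match; rate R increasing miss; parameter X elevated miss; parameter Y elevated match
No candidate is consistent with all observations.

none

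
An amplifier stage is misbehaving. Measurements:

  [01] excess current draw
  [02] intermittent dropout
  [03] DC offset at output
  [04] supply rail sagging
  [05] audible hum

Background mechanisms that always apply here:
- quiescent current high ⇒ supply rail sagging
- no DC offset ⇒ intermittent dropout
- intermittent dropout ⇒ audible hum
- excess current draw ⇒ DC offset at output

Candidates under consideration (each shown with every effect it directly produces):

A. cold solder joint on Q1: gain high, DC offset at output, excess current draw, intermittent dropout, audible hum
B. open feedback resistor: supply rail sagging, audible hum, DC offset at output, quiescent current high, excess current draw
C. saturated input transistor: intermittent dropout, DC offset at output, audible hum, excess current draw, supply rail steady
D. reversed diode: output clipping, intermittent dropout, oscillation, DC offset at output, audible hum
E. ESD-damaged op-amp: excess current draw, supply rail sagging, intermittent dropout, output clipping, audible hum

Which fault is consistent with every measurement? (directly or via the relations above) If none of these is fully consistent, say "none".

E

For each candidate, compare predicted effects to what was observed:
(A) cold solder joint on Q1 — does not account for supply rail sagging
(B) open feedback resistor — excess current draw ✓; intermittent dropout ✗; DC offset at output ✓; supply rail sagging ✓; audible hum ✓
(C) saturated input transistor — fails on supply rail sagging (predicts supply rail steady, not supply rail sagging)
(D) reversed diode — does not account for excess current draw, supply rail sagging
(E) ESD-damaged op-amp — excess current draw ✓; intermittent dropout ✓; DC offset at output ✓ (through excess current draw → DC offset at output); supply rail sagging ✓; audible hum ✓
(E) is the only candidate with no mismatches.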